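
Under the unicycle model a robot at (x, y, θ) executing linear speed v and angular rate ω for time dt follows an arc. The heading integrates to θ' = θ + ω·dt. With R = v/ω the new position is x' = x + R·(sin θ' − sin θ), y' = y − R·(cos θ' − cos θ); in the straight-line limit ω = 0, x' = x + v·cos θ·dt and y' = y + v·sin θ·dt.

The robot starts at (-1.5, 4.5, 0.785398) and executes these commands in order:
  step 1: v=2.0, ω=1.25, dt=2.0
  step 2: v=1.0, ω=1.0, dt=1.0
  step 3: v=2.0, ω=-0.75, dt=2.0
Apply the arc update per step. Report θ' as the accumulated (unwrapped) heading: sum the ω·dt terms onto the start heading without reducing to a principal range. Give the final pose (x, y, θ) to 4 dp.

step 1: θ'=3.2854 (R=1.6000) → pose (-2.8607, 7.2149, 3.2854)
step 2: θ'=4.2854 (R=1.0000) → pose (-3.6276, 6.6393, 4.2854)
step 3: θ'=2.7854 (R=-2.6667) → pose (-6.9847, 5.2444, 2.7854)

(-6.9847, 5.2444, 2.7854)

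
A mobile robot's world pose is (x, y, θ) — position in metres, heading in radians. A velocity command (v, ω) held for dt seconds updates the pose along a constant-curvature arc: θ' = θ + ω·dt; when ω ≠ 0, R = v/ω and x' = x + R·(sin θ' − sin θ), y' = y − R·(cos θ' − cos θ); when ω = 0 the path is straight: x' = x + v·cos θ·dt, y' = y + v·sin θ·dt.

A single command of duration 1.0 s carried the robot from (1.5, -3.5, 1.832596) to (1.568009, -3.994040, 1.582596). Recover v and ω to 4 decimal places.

v = -0.5000, ω = -0.2500

Δθ = 1.582596 − 1.832596 = -0.250000
ω = Δθ/dt = -0.250000/1.0 = -0.2500
R = −Δy/(cos θ' − cos θ) = 2.0000
v = R·ω = 2.0000·-0.2500 = -0.5000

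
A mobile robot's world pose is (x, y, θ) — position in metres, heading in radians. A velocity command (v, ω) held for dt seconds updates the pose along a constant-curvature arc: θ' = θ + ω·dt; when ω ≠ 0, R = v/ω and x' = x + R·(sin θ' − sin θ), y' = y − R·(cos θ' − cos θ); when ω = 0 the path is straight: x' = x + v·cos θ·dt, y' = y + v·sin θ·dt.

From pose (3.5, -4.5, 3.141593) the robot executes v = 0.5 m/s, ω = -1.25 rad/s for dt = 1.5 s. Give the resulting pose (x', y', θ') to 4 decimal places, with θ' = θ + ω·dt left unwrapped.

θ' = 3.1416 + -1.25·1.5 = 1.2666
R = v/ω = 0.5/-1.25 = -0.4000
x' = 3.5 + -0.4000·(sin 1.2666 − sin 3.1416) = 3.1184
y' = -4.5 − -0.4000·(cos 1.2666 − cos 3.1416) = -3.9802

(3.1184, -3.9802, 1.2666)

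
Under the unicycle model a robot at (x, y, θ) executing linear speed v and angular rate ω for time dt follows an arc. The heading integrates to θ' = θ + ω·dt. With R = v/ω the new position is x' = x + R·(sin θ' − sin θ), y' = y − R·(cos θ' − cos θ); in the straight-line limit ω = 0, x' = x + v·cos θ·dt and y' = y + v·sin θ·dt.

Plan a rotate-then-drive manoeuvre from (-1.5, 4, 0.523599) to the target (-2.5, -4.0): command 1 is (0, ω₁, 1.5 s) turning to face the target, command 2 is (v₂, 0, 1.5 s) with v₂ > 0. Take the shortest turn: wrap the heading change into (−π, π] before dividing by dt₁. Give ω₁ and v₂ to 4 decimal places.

heading to target = atan2(-4−4, -2.5−-1.5) = -1.6952
Δθ = wrap(-1.6952 − 0.5236) = -2.2188; ω₁ = Δθ/dt₁ = -1.4792
distance = √((-2.5−-1.5)² + (-4−4)²) = 8.0623; v₂ = distance/dt₂ = 5.3748

ω₁ = -1.4792, v₂ = 5.3748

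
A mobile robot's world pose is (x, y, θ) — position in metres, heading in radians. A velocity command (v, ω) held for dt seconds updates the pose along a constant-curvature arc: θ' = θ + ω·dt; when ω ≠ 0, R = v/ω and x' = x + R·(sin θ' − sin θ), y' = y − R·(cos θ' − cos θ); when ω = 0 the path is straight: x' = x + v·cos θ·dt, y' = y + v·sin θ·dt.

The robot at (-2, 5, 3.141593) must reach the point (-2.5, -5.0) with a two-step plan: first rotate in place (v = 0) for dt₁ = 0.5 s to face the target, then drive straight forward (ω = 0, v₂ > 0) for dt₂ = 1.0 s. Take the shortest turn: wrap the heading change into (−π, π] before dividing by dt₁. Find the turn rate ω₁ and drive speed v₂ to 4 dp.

ω₁ = 3.0417, v₂ = 10.0125

heading to target = atan2(-5−5, -2.5−-2) = -1.6208
Δθ = wrap(-1.6208 − 3.1416) = 1.5208; ω₁ = Δθ/dt₁ = 3.0417
distance = √((-2.5−-2)² + (-5−5)²) = 10.0125; v₂ = distance/dt₂ = 10.0125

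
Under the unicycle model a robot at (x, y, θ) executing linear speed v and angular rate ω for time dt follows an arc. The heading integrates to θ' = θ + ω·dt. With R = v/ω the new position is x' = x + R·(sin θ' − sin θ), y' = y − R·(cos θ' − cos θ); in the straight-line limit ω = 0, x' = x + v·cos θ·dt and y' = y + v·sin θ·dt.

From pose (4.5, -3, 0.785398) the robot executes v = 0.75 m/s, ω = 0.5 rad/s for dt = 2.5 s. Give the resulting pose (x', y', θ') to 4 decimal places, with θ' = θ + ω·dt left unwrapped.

(4.7803, -1.2672, 2.0354)

θ' = 0.7854 + 0.5·2.5 = 2.0354
R = v/ω = 0.75/0.5 = 1.5000
x' = 4.5 + 1.5000·(sin 2.0354 − sin 0.7854) = 4.7803
y' = -3 − 1.5000·(cos 2.0354 − cos 0.7854) = -1.2672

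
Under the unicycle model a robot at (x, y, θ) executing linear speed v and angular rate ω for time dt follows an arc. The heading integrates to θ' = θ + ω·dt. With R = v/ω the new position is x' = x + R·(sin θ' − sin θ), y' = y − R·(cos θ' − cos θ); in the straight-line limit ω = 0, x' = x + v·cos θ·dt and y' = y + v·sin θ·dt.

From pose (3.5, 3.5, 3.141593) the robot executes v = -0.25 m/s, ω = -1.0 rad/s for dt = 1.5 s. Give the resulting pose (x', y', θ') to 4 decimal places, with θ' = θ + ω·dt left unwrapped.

(3.7494, 3.2677, 1.6416)

θ' = 3.1416 + -1.0·1.5 = 1.6416
R = v/ω = -0.25/-1.0 = 0.2500
x' = 3.5 + 0.2500·(sin 1.6416 − sin 3.1416) = 3.7494
y' = 3.5 − 0.2500·(cos 1.6416 − cos 3.1416) = 3.2677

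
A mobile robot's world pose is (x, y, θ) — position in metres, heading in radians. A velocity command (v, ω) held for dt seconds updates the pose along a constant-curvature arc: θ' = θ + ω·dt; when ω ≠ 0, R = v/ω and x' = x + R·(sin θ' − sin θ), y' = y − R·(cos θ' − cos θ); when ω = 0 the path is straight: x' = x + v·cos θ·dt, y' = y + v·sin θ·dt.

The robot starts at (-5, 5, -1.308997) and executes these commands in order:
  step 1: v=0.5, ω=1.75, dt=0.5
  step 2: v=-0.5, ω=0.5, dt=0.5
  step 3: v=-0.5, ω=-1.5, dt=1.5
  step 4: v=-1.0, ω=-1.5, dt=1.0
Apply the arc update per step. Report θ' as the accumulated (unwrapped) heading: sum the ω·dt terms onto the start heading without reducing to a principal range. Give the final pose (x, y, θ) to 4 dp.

(-4.3294, 5.4330, -3.9340)

step 1: θ'=-0.4340 (R=0.2857) → pose (-4.8442, 4.8147, -0.4340)
step 2: θ'=-0.1840 (R=-1.0000) → pose (-5.0817, 4.8905, -0.1840)
step 3: θ'=-2.4340 (R=0.3333) → pose (-5.2374, 5.4716, -2.4340)
step 4: θ'=-3.9340 (R=0.6667) → pose (-4.3294, 5.4330, -3.9340)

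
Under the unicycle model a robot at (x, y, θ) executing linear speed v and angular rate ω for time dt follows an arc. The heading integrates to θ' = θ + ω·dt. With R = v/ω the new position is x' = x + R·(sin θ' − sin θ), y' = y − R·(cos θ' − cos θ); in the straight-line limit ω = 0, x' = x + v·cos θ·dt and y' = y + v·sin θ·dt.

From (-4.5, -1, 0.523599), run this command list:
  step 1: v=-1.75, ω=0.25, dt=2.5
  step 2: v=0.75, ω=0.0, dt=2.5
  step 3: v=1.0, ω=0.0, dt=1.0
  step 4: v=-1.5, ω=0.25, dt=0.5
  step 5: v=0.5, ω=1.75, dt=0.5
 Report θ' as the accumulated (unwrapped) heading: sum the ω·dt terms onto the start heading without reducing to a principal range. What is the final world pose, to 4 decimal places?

(-6.5049, -2.0331, 2.1486)

step 1: θ'=1.1486 (R=-7.0000) → pose (-7.3853, -4.1938, 1.1486)
step 2: θ'=1.1486 (straight) → pose (-6.6170, -2.4835, 1.1486)
step 3: θ'=1.1486 (straight) → pose (-6.2073, -1.5713, 1.1486)
step 4: θ'=1.2736 (R=-6.0000) → pose (-6.4711, -2.2728, 1.2736)
step 5: θ'=2.1486 (R=0.2857) → pose (-6.5049, -2.0331, 2.1486)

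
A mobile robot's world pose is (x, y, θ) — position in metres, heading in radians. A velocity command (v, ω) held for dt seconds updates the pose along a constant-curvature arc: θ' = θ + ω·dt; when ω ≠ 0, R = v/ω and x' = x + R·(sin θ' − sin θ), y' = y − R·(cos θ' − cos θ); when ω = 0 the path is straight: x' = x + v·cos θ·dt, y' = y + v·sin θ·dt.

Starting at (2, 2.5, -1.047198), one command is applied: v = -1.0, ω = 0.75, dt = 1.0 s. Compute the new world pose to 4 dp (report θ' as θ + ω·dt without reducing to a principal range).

θ' = -1.0472 + 0.75·1.0 = -0.2972
R = v/ω = -1.0/0.75 = -1.3333
x' = 2 + -1.3333·(sin -0.2972 − sin -1.0472) = 1.2358
y' = 2.5 − -1.3333·(cos -0.2972 − cos -1.0472) = 3.1082

(1.2358, 3.1082, -0.2972)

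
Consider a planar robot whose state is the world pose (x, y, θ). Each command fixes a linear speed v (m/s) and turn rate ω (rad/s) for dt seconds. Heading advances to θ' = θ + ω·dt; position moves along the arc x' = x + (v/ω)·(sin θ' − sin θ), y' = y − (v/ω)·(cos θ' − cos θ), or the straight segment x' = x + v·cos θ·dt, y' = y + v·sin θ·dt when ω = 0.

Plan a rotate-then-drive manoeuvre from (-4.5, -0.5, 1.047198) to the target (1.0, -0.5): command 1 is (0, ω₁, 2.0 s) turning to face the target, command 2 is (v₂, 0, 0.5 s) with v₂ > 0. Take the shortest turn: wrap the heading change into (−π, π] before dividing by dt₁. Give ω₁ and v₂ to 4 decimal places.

heading to target = atan2(-0.5−-0.5, 1−-4.5) = 0.0000
Δθ = wrap(0.0000 − 1.0472) = -1.0472; ω₁ = Δθ/dt₁ = -0.5236
distance = √((1−-4.5)² + (-0.5−-0.5)²) = 5.5000; v₂ = distance/dt₂ = 11.0000

ω₁ = -0.5236, v₂ = 11.0000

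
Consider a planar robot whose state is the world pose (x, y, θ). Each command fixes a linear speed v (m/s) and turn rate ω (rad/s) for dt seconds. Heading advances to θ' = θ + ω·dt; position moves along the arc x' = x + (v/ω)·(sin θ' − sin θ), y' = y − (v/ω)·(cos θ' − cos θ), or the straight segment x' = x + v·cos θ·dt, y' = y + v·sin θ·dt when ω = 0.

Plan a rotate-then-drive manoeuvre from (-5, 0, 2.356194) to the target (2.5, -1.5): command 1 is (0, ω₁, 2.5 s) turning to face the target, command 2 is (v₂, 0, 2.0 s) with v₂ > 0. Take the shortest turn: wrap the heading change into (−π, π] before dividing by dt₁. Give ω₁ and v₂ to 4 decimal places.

heading to target = atan2(-1.5−0, 2.5−-5) = -0.1974
Δθ = wrap(-0.1974 − 2.3562) = -2.5536; ω₁ = Δθ/dt₁ = -1.0214
distance = √((2.5−-5)² + (-1.5−0)²) = 7.6485; v₂ = distance/dt₂ = 3.8243

ω₁ = -1.0214, v₂ = 3.8243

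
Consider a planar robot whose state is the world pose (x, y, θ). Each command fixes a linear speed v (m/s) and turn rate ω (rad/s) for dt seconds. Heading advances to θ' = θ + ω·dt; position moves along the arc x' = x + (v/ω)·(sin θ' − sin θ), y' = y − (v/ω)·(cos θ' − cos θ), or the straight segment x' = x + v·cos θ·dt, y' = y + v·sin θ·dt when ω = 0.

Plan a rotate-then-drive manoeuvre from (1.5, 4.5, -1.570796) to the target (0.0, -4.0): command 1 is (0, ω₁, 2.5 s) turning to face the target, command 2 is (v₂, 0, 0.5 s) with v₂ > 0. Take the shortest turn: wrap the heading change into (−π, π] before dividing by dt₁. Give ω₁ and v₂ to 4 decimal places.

ω₁ = -0.0699, v₂ = 17.2627

heading to target = atan2(-4−4.5, 0−1.5) = -1.7455
Δθ = wrap(-1.7455 − -1.5708) = -0.1747; ω₁ = Δθ/dt₁ = -0.0699
distance = √((0−1.5)² + (-4−4.5)²) = 8.6313; v₂ = distance/dt₂ = 17.2627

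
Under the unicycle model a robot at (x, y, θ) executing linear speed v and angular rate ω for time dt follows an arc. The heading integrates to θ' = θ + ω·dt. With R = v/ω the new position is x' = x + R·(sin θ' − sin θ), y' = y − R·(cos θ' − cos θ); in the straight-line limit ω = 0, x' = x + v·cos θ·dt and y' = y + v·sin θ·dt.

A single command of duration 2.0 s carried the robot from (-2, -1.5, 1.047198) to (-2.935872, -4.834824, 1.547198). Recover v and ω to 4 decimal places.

Δθ = 1.547198 − 1.047198 = 0.500000
ω = Δθ/dt = 0.500000/2.0 = 0.2500
R = −Δy/(cos θ' − cos θ) = -7.0000
v = R·ω = -7.0000·0.2500 = -1.7500

v = -1.7500, ω = 0.2500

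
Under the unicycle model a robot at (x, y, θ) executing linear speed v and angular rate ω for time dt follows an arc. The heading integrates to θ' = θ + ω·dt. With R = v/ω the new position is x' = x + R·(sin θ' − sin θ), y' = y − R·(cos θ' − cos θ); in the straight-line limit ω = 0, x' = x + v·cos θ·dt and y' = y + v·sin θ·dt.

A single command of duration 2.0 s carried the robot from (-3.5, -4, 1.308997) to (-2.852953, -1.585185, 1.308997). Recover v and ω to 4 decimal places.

v = 1.2500, ω = 0.0000

Δθ = 1.308997 − 1.308997 = 0.000000
ω = Δθ/dt = 0.000000/2.0 = 0.0000
ω = 0 → v = (Δx·cos θ + Δy·sin θ)/dt = 1.2500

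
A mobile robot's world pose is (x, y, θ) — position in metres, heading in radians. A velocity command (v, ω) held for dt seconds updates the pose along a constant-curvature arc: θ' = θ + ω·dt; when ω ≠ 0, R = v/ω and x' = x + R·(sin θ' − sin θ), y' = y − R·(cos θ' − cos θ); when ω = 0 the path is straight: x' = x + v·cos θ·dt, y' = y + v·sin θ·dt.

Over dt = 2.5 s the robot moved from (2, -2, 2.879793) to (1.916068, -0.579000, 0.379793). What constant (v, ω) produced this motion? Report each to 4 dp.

Δθ = 0.379793 − 2.879793 = -2.500000
ω = Δθ/dt = -2.500000/2.5 = -1.0000
R = −Δy/(cos θ' − cos θ) = -0.7500
v = R·ω = -0.7500·-1.0000 = 0.7500

v = 0.7500, ω = -1.0000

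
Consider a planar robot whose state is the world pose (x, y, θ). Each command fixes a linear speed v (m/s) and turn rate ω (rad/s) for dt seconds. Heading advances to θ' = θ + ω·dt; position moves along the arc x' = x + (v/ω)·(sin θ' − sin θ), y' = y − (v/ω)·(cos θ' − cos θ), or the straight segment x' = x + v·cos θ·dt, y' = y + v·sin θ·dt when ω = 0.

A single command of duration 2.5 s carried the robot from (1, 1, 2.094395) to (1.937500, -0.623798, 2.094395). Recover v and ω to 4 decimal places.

v = -0.7500, ω = 0.0000

Δθ = 2.094395 − 2.094395 = 0.000000
ω = Δθ/dt = 0.000000/2.5 = 0.0000
ω = 0 → v = (Δx·cos θ + Δy·sin θ)/dt = -0.7500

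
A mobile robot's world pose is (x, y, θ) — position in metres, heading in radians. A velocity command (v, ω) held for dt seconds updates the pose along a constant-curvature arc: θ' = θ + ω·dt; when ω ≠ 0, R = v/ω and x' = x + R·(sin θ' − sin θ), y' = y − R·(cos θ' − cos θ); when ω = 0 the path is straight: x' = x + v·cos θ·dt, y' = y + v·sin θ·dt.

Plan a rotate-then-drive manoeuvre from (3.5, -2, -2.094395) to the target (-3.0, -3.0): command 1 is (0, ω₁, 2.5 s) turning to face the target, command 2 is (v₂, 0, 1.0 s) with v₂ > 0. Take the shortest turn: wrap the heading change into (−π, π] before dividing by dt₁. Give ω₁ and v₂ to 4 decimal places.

ω₁ = -0.3578, v₂ = 6.5765

heading to target = atan2(-3−-2, -3−3.5) = -2.9889
Δθ = wrap(-2.9889 − -2.0944) = -0.8945; ω₁ = Δθ/dt₁ = -0.3578
distance = √((-3−3.5)² + (-3−-2)²) = 6.5765; v₂ = distance/dt₂ = 6.5765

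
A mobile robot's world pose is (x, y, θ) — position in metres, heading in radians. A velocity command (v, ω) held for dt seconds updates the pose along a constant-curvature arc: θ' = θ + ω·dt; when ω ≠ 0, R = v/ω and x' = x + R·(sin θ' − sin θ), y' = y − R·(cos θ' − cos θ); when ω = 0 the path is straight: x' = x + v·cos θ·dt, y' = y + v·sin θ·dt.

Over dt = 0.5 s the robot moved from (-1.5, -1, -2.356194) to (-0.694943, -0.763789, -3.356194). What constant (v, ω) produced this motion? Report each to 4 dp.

Δθ = -3.356194 − -2.356194 = -1.000000
ω = Δθ/dt = -1.000000/0.5 = -2.0000
R = Δx/(sin θ' − sin θ) = 0.8750
v = R·ω = 0.8750·-2.0000 = -1.7500

v = -1.7500, ω = -2.0000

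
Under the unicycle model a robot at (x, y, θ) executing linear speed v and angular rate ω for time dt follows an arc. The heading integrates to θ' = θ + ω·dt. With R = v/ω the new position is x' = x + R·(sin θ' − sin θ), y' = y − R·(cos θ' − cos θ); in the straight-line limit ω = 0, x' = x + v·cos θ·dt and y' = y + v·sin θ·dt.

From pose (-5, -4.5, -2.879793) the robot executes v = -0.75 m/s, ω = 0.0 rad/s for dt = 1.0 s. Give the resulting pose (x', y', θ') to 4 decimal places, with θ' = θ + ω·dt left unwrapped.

θ' = -2.8798 + 0.0·1.0 = -2.8798
ω = 0 → straight: x' = -5 + -0.75·cos(-2.8798)·1.0 = -4.2756
y' = -4.5 + -0.75·sin(-2.8798)·1.0 = -4.3059

(-4.2756, -4.3059, -2.8798)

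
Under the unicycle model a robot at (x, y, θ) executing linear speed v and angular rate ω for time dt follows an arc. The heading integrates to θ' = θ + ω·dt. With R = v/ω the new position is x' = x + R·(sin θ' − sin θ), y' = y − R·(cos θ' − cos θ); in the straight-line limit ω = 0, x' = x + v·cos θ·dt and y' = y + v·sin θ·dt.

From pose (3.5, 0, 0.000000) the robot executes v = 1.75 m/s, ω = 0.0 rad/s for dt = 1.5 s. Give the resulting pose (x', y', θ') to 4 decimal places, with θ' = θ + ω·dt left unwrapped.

(6.1250, 0.0000, 0.0000)

θ' = 0.0000 + 0.0·1.5 = 0.0000
ω = 0 → straight: x' = 3.5 + 1.75·cos(0.0000)·1.5 = 6.1250
y' = 0 + 1.75·sin(0.0000)·1.5 = 0.0000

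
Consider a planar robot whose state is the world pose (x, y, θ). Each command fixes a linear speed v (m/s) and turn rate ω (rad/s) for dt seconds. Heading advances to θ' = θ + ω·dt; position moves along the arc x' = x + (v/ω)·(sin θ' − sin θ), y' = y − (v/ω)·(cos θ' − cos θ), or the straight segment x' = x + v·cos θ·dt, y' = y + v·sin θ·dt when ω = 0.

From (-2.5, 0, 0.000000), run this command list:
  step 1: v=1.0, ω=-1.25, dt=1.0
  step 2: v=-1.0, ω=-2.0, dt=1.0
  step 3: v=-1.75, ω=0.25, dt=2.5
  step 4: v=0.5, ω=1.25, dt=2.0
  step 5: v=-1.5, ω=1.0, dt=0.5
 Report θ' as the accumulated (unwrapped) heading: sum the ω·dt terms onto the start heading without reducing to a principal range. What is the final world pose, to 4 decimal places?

step 1: θ'=-1.2500 (R=-0.8000) → pose (-1.7408, -0.5477, -1.2500)
step 2: θ'=-3.2500 (R=0.5000) → pose (-1.2122, 0.1070, -3.2500)
step 3: θ'=-2.6250 (R=-7.0000) → pose (3.0026, 0.9793, -2.6250)
step 4: θ'=-0.1250 (R=0.4000) → pose (3.1503, 0.2347, -0.1250)
step 5: θ'=0.3750 (R=-1.5000) → pose (2.4139, 0.1421, 0.3750)

(2.4139, 0.1421, 0.3750)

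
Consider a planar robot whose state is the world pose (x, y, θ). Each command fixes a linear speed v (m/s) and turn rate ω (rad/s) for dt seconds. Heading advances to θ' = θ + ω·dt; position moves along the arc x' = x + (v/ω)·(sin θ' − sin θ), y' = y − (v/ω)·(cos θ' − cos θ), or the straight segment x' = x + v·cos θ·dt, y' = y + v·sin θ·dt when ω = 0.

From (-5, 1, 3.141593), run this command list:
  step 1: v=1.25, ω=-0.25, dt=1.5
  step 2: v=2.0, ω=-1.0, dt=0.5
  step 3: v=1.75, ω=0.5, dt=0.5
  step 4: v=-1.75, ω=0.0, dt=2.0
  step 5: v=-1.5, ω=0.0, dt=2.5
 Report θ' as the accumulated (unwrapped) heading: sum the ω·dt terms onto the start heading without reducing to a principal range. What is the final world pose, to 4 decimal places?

(-2.3930, -1.7206, 2.5166)

step 1: θ'=2.7666 (R=-5.0000) → pose (-6.8314, 1.3475, 2.7666)
step 2: θ'=2.2666 (R=-2.0000) → pose (-7.6339, 1.9265, 2.2666)
step 3: θ'=2.5166 (R=3.5000) → pose (-8.2725, 2.5214, 2.5166)
step 4: θ'=2.5166 (straight) → pose (-5.4341, 0.4735, 2.5166)
step 5: θ'=2.5166 (straight) → pose (-2.3930, -1.7206, 2.5166)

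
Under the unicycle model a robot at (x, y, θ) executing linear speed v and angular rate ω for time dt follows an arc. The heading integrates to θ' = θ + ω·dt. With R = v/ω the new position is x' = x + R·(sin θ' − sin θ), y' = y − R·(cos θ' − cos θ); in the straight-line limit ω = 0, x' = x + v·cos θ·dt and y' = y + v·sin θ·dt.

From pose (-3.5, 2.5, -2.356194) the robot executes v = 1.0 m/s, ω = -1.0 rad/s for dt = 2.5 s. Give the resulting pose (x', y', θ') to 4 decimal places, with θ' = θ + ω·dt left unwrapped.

(-5.1968, 3.3504, -4.8562)

θ' = -2.3562 + -1.0·2.5 = -4.8562
R = v/ω = 1.0/-1.0 = -1.0000
x' = -3.5 + -1.0000·(sin -4.8562 − sin -2.3562) = -5.1968
y' = 2.5 − -1.0000·(cos -4.8562 − cos -2.3562) = 3.3504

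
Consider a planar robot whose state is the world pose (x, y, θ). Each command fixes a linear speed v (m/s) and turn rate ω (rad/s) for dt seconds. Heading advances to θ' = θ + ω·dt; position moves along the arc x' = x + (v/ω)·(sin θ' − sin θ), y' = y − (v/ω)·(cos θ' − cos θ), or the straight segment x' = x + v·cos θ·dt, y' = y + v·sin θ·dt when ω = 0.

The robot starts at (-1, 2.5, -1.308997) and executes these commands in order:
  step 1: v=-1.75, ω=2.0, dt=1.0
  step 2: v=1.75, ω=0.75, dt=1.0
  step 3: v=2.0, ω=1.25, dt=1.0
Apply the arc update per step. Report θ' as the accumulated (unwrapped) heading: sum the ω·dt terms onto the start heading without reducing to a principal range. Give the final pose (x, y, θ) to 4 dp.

(-2.4659, 6.0913, 2.6910)

step 1: θ'=0.6910 (R=-0.8750) → pose (-2.4028, 2.9478, 0.6910)
step 2: θ'=1.4410 (R=2.3333) → pose (-1.5762, 4.4439, 1.4410)
step 3: θ'=2.6910 (R=1.6000) → pose (-2.4659, 6.0913, 2.6910)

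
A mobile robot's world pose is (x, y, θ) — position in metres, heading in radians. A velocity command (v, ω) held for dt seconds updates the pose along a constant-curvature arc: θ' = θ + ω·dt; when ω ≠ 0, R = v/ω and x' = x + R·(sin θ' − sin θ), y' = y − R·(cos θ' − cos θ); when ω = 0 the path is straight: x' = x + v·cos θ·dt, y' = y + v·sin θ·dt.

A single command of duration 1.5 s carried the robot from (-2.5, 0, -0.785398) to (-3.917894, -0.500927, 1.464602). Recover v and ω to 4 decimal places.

Δθ = 1.464602 − -0.785398 = 2.250000
ω = Δθ/dt = 2.250000/1.5 = 1.5000
R = Δx/(sin θ' − sin θ) = -0.8333
v = R·ω = -0.8333·1.5000 = -1.2500

v = -1.2500, ω = 1.5000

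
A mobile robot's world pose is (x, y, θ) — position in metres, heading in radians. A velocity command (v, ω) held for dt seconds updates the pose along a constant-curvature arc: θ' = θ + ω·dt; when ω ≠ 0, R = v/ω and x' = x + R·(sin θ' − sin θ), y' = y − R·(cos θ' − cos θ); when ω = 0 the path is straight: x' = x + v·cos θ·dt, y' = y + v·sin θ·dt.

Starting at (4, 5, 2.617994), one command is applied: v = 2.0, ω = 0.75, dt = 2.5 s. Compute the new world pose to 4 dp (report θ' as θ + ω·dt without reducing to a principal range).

θ' = 2.6180 + 0.75·2.5 = 4.4930
R = v/ω = 2.0/0.75 = 2.6667
x' = 4 + 2.6667·(sin 4.4930 − sin 2.6180) = 0.0639
y' = 5 − 2.6667·(cos 4.4930 − cos 2.6180) = 3.2710

(0.0639, 3.2710, 4.4930)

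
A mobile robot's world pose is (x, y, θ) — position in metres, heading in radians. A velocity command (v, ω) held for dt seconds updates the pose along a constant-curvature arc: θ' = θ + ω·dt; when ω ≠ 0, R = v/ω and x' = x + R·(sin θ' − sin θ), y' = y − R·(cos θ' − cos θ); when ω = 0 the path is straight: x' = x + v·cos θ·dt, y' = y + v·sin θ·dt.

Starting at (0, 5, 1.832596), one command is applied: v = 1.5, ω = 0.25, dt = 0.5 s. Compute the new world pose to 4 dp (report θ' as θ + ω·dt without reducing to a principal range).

(-0.2388, 5.7104, 1.9576)

θ' = 1.8326 + 0.25·0.5 = 1.9576
R = v/ω = 1.5/0.25 = 6.0000
x' = 0 + 6.0000·(sin 1.9576 − sin 1.8326) = -0.2388
y' = 5 − 6.0000·(cos 1.9576 − cos 1.8326) = 5.7104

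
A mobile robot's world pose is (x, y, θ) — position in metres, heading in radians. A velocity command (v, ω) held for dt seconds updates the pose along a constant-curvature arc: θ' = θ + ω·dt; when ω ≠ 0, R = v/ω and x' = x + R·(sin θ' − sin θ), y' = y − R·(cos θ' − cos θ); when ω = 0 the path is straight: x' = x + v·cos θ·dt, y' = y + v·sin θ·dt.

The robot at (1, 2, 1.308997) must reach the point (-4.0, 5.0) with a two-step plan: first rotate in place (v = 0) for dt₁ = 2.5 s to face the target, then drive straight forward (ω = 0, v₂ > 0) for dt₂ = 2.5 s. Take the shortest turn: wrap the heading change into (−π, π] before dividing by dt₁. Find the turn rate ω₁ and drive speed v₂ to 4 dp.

heading to target = atan2(5−2, -4−1) = 2.6012
Δθ = wrap(2.6012 − 1.3090) = 1.2922; ω₁ = Δθ/dt₁ = 0.5169
distance = √((-4−1)² + (5−2)²) = 5.8310; v₂ = distance/dt₂ = 2.3324

ω₁ = 0.5169, v₂ = 2.3324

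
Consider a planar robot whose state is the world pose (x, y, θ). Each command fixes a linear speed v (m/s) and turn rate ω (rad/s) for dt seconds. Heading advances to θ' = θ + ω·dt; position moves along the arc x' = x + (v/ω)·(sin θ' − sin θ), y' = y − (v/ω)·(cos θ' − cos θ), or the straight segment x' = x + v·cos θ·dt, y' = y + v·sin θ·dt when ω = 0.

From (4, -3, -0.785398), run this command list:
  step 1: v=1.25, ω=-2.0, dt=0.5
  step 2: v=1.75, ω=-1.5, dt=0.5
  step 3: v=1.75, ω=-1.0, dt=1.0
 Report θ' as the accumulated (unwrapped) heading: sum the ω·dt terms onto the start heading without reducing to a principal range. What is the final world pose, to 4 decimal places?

step 1: θ'=-1.7854 (R=-0.6250) → pose (4.1687, -3.5750, -1.7854)
step 2: θ'=-2.5354 (R=-1.1667) → pose (3.6935, -4.2854, -2.5354)
step 3: θ'=-3.5354 (R=-1.7500) → pose (2.0250, -4.4632, -3.5354)

(2.0250, -4.4632, -3.5354)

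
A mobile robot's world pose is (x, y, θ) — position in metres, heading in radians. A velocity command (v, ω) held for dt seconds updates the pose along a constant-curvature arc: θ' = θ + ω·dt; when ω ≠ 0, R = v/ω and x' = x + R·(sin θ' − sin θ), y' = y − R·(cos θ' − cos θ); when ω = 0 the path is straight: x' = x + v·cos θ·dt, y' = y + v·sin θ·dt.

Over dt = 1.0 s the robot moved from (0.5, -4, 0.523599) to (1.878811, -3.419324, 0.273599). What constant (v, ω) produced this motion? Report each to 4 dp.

v = 1.5000, ω = -0.2500

Δθ = 0.273599 − 0.523599 = -0.250000
ω = Δθ/dt = -0.250000/1.0 = -0.2500
R = Δx/(sin θ' − sin θ) = -6.0000
v = R·ω = -6.0000·-0.2500 = 1.5000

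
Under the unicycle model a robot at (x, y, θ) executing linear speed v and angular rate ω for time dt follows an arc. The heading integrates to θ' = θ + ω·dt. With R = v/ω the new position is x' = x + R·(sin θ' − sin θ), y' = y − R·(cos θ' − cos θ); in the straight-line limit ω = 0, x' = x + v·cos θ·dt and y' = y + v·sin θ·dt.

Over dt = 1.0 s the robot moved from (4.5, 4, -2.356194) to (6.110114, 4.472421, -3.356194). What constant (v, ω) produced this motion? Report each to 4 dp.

v = -1.7500, ω = -1.0000

Δθ = -3.356194 − -2.356194 = -1.000000
ω = Δθ/dt = -1.000000/1.0 = -1.0000
R = Δx/(sin θ' − sin θ) = 1.7500
v = R·ω = 1.7500·-1.0000 = -1.7500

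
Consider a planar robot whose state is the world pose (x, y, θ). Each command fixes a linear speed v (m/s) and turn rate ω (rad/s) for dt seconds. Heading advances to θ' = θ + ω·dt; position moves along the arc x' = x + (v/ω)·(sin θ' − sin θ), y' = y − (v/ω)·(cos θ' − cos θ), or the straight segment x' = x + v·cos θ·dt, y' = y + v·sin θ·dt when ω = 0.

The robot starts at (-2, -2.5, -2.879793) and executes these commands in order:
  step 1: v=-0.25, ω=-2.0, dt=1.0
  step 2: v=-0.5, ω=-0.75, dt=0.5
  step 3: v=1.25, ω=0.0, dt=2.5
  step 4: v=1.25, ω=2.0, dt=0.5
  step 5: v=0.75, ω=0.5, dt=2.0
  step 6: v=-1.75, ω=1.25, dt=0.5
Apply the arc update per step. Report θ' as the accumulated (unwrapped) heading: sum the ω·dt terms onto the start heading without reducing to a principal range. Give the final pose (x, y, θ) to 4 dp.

step 1: θ'=-4.8798 (R=0.1250) → pose (-1.8444, -2.6416, -4.8798)
step 2: θ'=-5.2548 (R=0.6667) → pose (-1.9308, -2.8746, -5.2548)
step 3: θ'=-5.2548 (straight) → pose (-0.3176, -0.1981, -5.2548)
step 4: θ'=-4.2548 (R=0.6250) → pose (-0.2922, 0.4006, -4.2548)
step 5: θ'=-3.2548 (R=1.5000) → pose (-1.4685, 1.2283, -3.2548)
step 6: θ'=-2.6298 (R=-1.4000) → pose (-0.6247, 1.3987, -2.6298)

(-0.6247, 1.3987, -2.6298)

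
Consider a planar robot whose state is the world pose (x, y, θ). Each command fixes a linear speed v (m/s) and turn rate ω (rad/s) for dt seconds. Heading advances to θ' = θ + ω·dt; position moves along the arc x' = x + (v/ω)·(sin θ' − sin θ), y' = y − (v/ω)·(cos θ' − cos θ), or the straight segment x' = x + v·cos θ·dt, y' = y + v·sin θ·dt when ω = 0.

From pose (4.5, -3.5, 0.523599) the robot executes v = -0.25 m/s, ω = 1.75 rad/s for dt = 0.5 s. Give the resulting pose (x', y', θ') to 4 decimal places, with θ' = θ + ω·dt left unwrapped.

(4.4307, -3.5992, 1.3986)

θ' = 0.5236 + 1.75·0.5 = 1.3986
R = v/ω = -0.25/1.75 = -0.1429
x' = 4.5 + -0.1429·(sin 1.3986 − sin 0.5236) = 4.4307
y' = -3.5 − -0.1429·(cos 1.3986 − cos 0.5236) = -3.5992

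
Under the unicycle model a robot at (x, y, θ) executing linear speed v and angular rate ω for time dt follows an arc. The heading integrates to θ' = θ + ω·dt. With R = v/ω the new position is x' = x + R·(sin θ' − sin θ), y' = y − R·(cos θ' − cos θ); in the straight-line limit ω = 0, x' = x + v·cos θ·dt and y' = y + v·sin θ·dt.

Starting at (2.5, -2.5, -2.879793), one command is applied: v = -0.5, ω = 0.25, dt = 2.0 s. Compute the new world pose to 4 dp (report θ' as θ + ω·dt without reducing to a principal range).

θ' = -2.8798 + 0.25·2.0 = -2.3798
R = v/ω = -0.5/0.25 = -2.0000
x' = 2.5 + -2.0000·(sin -2.3798 − sin -2.8798) = 3.3628
y' = -2.5 − -2.0000·(cos -2.3798 − cos -2.8798) = -2.0153

(3.3628, -2.0153, -2.3798)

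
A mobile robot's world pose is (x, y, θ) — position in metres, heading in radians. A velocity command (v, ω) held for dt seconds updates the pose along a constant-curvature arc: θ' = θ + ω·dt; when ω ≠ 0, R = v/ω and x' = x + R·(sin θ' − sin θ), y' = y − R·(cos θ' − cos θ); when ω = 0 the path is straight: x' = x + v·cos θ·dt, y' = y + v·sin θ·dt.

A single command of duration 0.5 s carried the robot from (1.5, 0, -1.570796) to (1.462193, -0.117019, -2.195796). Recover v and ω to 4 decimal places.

Δθ = -2.195796 − -1.570796 = -0.625000
ω = Δθ/dt = -0.625000/0.5 = -1.2500
R = −Δy/(cos θ' − cos θ) = -0.2000
v = R·ω = -0.2000·-1.2500 = 0.2500

v = 0.2500, ω = -1.2500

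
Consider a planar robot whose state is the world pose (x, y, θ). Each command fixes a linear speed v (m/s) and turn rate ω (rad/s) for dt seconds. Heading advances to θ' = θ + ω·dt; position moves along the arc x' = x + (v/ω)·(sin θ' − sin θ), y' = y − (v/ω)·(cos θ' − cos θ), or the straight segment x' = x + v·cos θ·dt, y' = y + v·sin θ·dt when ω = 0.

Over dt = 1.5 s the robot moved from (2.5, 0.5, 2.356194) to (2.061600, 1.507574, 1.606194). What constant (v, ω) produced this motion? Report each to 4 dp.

Δθ = 1.606194 − 2.356194 = -0.750000
ω = Δθ/dt = -0.750000/1.5 = -0.5000
R = −Δy/(cos θ' − cos θ) = -1.5000
v = R·ω = -1.5000·-0.5000 = 0.7500

v = 0.7500, ω = -0.5000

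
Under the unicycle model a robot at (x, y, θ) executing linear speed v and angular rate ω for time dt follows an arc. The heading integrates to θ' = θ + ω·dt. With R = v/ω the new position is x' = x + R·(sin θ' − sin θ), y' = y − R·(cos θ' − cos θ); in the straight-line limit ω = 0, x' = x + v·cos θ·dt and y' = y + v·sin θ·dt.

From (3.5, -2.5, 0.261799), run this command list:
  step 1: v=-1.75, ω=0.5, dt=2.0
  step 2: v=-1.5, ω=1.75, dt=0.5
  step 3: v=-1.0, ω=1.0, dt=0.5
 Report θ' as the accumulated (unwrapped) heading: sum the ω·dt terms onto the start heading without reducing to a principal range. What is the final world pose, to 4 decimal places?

step 1: θ'=1.2618 (R=-3.5000) → pose (1.0716, -4.8164, 1.2618)
step 2: θ'=2.1368 (R=-0.8571) → pose (1.1647, -5.5367, 2.1368)
step 3: θ'=2.6368 (R=-1.0000) → pose (1.5251, -5.8757, 2.6368)

(1.5251, -5.8757, 2.6368)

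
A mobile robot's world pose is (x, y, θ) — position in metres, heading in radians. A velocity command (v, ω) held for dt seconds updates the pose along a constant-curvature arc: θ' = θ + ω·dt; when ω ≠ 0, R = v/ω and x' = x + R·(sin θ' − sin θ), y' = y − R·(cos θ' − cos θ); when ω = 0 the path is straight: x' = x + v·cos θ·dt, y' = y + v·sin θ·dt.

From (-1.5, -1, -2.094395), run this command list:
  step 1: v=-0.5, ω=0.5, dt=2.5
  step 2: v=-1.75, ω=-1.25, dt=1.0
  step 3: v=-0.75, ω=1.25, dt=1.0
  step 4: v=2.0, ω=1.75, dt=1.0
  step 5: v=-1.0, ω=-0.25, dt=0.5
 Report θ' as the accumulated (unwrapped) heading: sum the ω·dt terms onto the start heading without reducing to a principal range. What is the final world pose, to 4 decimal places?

(-0.4342, 2.1731, 0.7806)

step 1: θ'=-0.8444 (R=-1.0000) → pose (-1.6185, 0.1642, -0.8444)
step 2: θ'=-2.0944 (R=1.4000) → pose (-1.7843, 1.7940, -2.0944)
step 3: θ'=-0.8444 (R=-0.6000) → pose (-1.8554, 2.4926, -0.8444)
step 4: θ'=0.9056 (R=1.1429) → pose (-0.1018, 2.5462, 0.9056)
step 5: θ'=0.7806 (R=4.0000) → pose (-0.4342, 2.1731, 0.7806)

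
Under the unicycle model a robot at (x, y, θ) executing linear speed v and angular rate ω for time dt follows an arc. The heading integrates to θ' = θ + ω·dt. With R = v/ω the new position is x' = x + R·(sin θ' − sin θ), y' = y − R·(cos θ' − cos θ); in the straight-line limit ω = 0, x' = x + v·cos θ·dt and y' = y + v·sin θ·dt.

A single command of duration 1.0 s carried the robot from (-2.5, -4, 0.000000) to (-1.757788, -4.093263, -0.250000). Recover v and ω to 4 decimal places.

Δθ = -0.250000 − 0.000000 = -0.250000
ω = Δθ/dt = -0.250000/1.0 = -0.2500
R = Δx/(sin θ' − sin θ) = -3.0000
v = R·ω = -3.0000·-0.2500 = 0.7500

v = 0.7500, ω = -0.2500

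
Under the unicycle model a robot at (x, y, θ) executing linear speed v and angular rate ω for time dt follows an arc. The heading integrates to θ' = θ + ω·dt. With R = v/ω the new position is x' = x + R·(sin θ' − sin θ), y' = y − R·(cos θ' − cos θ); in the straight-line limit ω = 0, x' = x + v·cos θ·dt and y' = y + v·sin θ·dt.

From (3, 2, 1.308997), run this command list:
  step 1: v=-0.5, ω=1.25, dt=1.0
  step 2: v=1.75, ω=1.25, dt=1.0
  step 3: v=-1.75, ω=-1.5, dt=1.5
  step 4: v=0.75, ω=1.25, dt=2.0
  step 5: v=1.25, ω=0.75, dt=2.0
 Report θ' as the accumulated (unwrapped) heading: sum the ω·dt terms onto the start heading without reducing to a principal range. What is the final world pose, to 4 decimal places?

(2.5610, -1.3268, 5.5590)

step 1: θ'=2.5590 (R=-0.4000) → pose (3.1663, 1.5625, 2.5590)
step 2: θ'=3.8090 (R=1.4000) → pose (1.5295, 1.4930, 3.8090)
step 3: θ'=1.5590 (R=1.1667) → pose (3.4182, 0.5629, 1.5590)
step 4: θ'=4.0590 (R=0.6000) → pose (2.3418, 0.9347, 4.0590)
step 5: θ'=5.5590 (R=1.6667) → pose (2.5610, -1.3268, 5.5590)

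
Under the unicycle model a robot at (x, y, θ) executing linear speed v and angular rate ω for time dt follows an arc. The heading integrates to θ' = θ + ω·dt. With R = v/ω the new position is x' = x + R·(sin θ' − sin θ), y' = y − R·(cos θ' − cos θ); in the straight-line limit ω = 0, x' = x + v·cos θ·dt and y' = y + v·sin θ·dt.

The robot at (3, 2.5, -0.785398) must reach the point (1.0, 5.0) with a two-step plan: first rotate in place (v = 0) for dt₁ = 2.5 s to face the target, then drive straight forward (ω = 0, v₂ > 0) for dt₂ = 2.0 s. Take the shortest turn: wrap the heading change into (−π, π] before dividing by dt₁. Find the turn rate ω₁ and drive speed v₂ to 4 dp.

ω₁ = 1.2124, v₂ = 1.6008

heading to target = atan2(5−2.5, 1−3) = 2.2455
Δθ = wrap(2.2455 − -0.7854) = 3.0309; ω₁ = Δθ/dt₁ = 1.2124
distance = √((1−3)² + (5−2.5)²) = 3.2016; v₂ = distance/dt₂ = 1.6008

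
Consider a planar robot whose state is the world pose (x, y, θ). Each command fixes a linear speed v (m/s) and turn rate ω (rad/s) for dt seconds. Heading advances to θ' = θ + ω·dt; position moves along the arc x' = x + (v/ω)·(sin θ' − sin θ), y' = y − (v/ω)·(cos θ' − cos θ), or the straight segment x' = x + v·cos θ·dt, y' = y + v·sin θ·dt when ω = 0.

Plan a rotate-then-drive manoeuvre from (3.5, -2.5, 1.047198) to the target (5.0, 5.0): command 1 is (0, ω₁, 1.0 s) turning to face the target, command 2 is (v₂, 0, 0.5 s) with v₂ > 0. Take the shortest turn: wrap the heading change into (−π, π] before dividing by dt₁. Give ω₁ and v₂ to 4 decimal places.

ω₁ = 0.3262, v₂ = 15.2971

heading to target = atan2(5−-2.5, 5−3.5) = 1.3734
Δθ = wrap(1.3734 − 1.0472) = 0.3262; ω₁ = Δθ/dt₁ = 0.3262
distance = √((5−3.5)² + (5−-2.5)²) = 7.6485; v₂ = distance/dt₂ = 15.2971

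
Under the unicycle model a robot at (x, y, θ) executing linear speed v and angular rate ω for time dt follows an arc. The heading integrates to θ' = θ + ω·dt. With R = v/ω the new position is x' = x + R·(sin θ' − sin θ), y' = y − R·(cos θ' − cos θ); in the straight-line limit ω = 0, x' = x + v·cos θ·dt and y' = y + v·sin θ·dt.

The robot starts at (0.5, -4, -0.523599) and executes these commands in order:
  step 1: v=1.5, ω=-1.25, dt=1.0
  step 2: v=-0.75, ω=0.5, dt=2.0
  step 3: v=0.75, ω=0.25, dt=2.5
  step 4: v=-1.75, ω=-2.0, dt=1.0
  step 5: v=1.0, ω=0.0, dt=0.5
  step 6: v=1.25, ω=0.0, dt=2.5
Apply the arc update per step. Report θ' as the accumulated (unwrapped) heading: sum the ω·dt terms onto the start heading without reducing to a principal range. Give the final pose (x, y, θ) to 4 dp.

step 1: θ'=-1.7736 (R=-1.2000) → pose (1.0754, -5.2809, -1.7736)
step 2: θ'=-0.7736 (R=-1.5000) → pose (0.6542, -3.9057, -0.7736)
step 3: θ'=-0.1486 (R=3.0000) → pose (2.3062, -4.7264, -0.1486)
step 4: θ'=-2.1486 (R=0.8750) → pose (1.7028, -3.3832, -2.1486)
step 5: θ'=-2.1486 (straight) → pose (1.4297, -3.8020, -2.1486)
step 6: θ'=-2.1486 (straight) → pose (-0.2771, -6.4197, -2.1486)

(-0.2771, -6.4197, -2.1486)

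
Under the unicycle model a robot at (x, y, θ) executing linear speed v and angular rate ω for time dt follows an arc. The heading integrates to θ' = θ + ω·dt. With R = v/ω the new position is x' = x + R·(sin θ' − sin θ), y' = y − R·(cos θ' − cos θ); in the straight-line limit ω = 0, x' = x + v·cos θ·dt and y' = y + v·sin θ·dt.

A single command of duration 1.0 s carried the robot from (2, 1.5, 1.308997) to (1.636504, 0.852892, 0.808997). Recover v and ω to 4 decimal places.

Δθ = 0.808997 − 1.308997 = -0.500000
ω = Δθ/dt = -0.500000/1.0 = -0.5000
R = −Δy/(cos θ' − cos θ) = 1.5000
v = R·ω = 1.5000·-0.5000 = -0.7500

v = -0.7500, ω = -0.5000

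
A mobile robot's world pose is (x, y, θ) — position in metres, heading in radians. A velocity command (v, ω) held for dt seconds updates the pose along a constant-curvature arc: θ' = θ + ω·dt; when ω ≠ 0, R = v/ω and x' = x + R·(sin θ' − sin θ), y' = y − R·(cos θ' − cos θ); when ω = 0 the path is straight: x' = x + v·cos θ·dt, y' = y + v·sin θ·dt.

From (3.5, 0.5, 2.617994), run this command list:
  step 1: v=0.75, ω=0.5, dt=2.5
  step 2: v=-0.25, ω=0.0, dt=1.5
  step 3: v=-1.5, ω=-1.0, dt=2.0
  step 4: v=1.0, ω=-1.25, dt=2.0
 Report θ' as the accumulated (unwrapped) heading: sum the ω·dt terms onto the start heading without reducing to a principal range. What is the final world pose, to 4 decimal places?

step 1: θ'=3.8680 (R=1.5000) → pose (1.7537, 0.3223, 3.8680)
step 2: θ'=3.8680 (straight) → pose (2.0341, 0.5714, 3.8680)
step 3: θ'=1.8680 (R=1.5000) → pose (4.4646, -0.1107, 1.8680)
step 4: θ'=-0.6320 (R=-0.8000) → pose (5.7021, 0.7690, -0.6320)

(5.7021, 0.7690, -0.6320)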